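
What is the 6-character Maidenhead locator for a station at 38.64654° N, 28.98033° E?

KM48lp

Shift to the Maidenhead origin (180°W, 90°S): lon 208.9803, lat 128.6465.
Field: lon ⌊208.9803/20⌋ = 10 → K; lat ⌊128.6465/10⌋ = 12 → M.
Square: lon ⌊8.9803/2⌋ = 4; lat ⌊8.6465/1⌋ = 8.
Subsquare: lon ⌊0.9803/0.0833333⌋ = 11 → l; lat ⌊0.6465/0.0416667⌋ = 15 → p.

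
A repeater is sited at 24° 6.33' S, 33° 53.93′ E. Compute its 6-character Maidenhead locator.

Offset from 180°W / 90°S: lon 213.8988°, lat 65.8945°.
Field (20°×10°, letters A–R): 213.8988/20 → 10 → K, 65.8945/10 → 6 → G; chars KG.
Square (2°×1°, digits 0–9): 13.8988/2 → 6, 5.8945/1 → 5; chars 65.
Subsquare (5′×2.5′, letters a–x): 1.8988/0.0833333 → 22 → w, 0.8945/0.0416667 → 21 → v; chars wv.

KG65wv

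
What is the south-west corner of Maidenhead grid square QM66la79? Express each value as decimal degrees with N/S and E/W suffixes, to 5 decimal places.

36.03750° N, 152.97500° E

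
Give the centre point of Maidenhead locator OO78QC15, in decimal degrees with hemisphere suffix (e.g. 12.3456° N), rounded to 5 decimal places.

Field O=14, O=14: +14·20° lon, +14·10° lat → SW at lon 100°, lat 50°.
Square 7, 8: +7·2° lon, +8·1° lat → SW at lon 114°, lat 58°.
Subsquare q=16, c=2: +16·0.0833333° lon, +2·0.0416667° lat → SW at lon 115.333°, lat 58.0833°.
Extended square 1, 5: +1·0.00833333° lon, +5·0.00416667° lat → SW at lon 115.342°, lat 58.1042°.
Cell spans 0.00833333° lon × 0.00416667° lat. Centre is SW corner plus half of each.
latitude 58.10625° N, longitude 115.34583° E.

58.10625° N, 115.34583° E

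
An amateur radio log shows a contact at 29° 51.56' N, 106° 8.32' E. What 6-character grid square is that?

Add 180° to longitude and 90° to latitude: 286.1387, 119.8593.
Field: lon ⌊286.1387/20⌋ = 14 → O; lat ⌊119.8593/10⌋ = 11 → L.
Square: lon ⌊6.1387/2⌋ = 3; lat ⌊9.8593/1⌋ = 9.
Subsquare: lon ⌊0.1387/0.0833333⌋ = 1 → b; lat ⌊0.8593/0.0416667⌋ = 20 → u.

OL39bu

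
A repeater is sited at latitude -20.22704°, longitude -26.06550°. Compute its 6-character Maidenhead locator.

Offset from 180°W / 90°S: lon 153.9345°, lat 69.7730°.
Field: lon ⌊153.9345/20⌋ = 7 → H; lat ⌊69.7730/10⌋ = 6 → G.
Square: lon ⌊13.9345/2⌋ = 6; lat ⌊9.7730/1⌋ = 9.
Subsquare: lon ⌊1.9345/0.0833333⌋ = 23 → x; lat ⌊0.7730/0.0416667⌋ = 18 → s.

HG69xs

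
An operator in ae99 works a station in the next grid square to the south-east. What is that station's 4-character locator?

BE08

Longitude square 9; +1 → 10, wraps to 0, carry into field.
Longitude field A = 0; +1 → 1 = B.
Latitude square 9; −1 → 8.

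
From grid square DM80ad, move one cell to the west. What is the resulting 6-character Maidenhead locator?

Longitude subsquare a = 0; −1 → -1, wraps to 23 = x, carry into square.
Longitude square 8; −1 → 7.
The latitude characters are unchanged.

DM70xd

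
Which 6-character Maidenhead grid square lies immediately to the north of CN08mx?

CN09ma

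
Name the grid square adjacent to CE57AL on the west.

Longitude subsquare a = 0; −1 → -1, wraps to 23 = x, carry into square.
Longitude square 5; −1 → 4.
The latitude characters are unchanged.

CE47xl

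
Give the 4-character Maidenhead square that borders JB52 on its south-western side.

JB41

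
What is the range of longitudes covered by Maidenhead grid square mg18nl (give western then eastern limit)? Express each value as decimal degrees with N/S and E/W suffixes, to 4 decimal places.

Field M=12, G=6: +12·20° lon, +6·10° lat → SW at lon 60°, lat -30°.
Square 1, 8: +1·2° lon, +8·1° lat → SW at lon 62°, lat -22°.
Subsquare n=13, l=11: +13·0.0833333° lon, +11·0.0416667° lat → SW at lon 63.0833°, lat -21.5417°.
Cell spans 0.0833333° lon × 0.0416667° lat.
west 63.0833° E, east 63.1667° E.

63.0833° E, 63.1667° E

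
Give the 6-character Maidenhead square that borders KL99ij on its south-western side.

KL99hi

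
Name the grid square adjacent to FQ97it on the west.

FQ97ht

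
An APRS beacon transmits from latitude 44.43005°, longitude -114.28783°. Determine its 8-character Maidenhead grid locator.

DN24uk53

Add 180° to longitude and 90° to latitude: 65.71217, 134.43005.
Field (20°×10°, letters A–R): 65.71217/20 → 3 → D, 134.43005/10 → 13 → N; chars DN.
Square (2°×1°, digits 0–9): 5.71217/2 → 2, 4.43005/1 → 4; chars 24.
Subsquare (5′×2.5′, letters a–x): 1.71217/0.0833333 → 20 → u, 0.43005/0.0416667 → 10 → k; chars uk.
Extended square (30″×15″, digits 0–9): 0.04550/0.00833333 → 5, 0.01338/0.00416667 → 3; chars 53.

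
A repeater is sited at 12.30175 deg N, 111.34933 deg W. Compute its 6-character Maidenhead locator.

DK42hh

Shift to the Maidenhead origin (180°W, 90°S): lon 68.6507, lat 102.3017.
Field: 68.6507/20 → 3 → D, 102.3017/10 → 10 → K; chars DK.
Square: 8.6507/2 → 4, 2.3017/1 → 2; chars 42.
Subsquare: 0.6507/0.0833333 → 7 → h, 0.3017/0.0416667 → 7 → h; chars hh.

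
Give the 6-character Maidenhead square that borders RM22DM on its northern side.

RM22dn

Latitude subsquare m = 12; +1 → 13 = n.
The longitude characters are unchanged.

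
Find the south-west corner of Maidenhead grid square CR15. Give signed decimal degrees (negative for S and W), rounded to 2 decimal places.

85.00, -138.00

Field C=2, R=17: +2·20° lon, +17·10° lat → SW at lon -140°, lat 80°.
Square 1, 5: +1·2° lon, +5·1° lat → SW at lon -138°, lat 85°.
latitude 85.00, longitude -138.00.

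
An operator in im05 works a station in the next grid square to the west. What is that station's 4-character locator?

HM95

Longitude square 0; −1 → -1, wraps to 9, carry into field.
Longitude field I = 8; −1 → 7 = H.
The latitude characters are unchanged.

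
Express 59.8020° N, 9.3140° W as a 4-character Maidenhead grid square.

IO59

Add 180° to longitude and 90° to latitude: 170.69, 149.80.
Field (20°×10°, letters A–R): 170.69/20 → 8 → I, 149.80/10 → 14 → O; chars IO.
Square (2°×1°, digits 0–9): 10.69/2 → 5, 9.80/1 → 9; chars 59.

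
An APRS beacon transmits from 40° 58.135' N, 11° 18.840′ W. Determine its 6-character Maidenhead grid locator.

IN40ix

Add 180° to longitude and 90° to latitude: 168.6860, 130.9689.
Field: 168.6860/20 → 8 → I, 130.9689/10 → 13 → N; chars IN.
Square: 8.6860/2 → 4, 0.9689/1 → 0; chars 40.
Subsquare: 0.6860/0.0833333 → 8 → i, 0.9689/0.0416667 → 23 → x; chars ix.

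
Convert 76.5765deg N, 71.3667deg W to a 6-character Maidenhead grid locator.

FQ46hn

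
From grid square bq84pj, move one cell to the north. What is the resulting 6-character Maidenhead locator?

BQ84pk

Latitude subsquare j = 9; +1 → 10 = k.
The longitude characters are unchanged.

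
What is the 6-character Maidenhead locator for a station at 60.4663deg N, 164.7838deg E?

RP20jl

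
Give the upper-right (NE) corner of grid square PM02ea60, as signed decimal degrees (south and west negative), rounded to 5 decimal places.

Field P=15, M=12: +15·20° lon, +12·10° lat → SW at lon 120°, lat 30°.
Square 0, 2: +0·2° lon, +2·1° lat → SW at lon 120°, lat 32°.
Subsquare e=4, a=0: +4·0.0833333° lon, +0·0.0416667° lat → SW at lon 120.333°, lat 32°.
Extended square 6, 0: +6·0.00833333° lon, +0·0.00416667° lat → SW at lon 120.383°, lat 32°.
Cell spans 0.00833333° lon × 0.00416667° lat. NE corner is SW corner plus one full cell.
latitude 32.00417, longitude 120.39167.

32.00417, 120.39167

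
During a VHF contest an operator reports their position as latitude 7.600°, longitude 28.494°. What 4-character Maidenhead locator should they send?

KJ47

Offset from 180°W / 90°S: lon 208.49°, lat 97.60°.
Field: 208.49/20 → 10 → K, 97.60/10 → 9 → J; chars KJ.
Square: 8.49/2 → 4, 7.60/1 → 7; chars 47.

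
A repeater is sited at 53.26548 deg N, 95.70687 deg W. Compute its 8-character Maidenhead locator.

EO23dg53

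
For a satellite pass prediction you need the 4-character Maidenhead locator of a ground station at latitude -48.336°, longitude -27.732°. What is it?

HE61

Offset from 180°W / 90°S: lon 152.27°, lat 41.66°.
Field: 152.27/20 → 7 → H, 41.66/10 → 4 → E; chars HE.
Square: 12.27/2 → 6, 1.66/1 → 1; chars 61.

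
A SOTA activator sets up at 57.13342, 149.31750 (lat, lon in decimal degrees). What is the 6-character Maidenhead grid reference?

Add 180° to longitude and 90° to latitude: 329.3175, 147.1334.
Field: 329.3175/20 → 16 → Q, 147.1334/10 → 14 → O; chars QO.
Square: 9.3175/2 → 4, 7.1334/1 → 7; chars 47.
Subsquare: 1.3175/0.0833333 → 15 → p, 0.1334/0.0416667 → 3 → d; chars pd.

QO47pd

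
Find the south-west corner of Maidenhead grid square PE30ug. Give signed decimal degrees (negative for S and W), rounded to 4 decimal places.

-49.7500, 127.6667

Field P=15, E=4: +15·20° lon, +4·10° lat → SW at lon 120°, lat -50°.
Square 3, 0: +3·2° lon, +0·1° lat → SW at lon 126°, lat -50°.
Subsquare u=20, g=6: +20·0.0833333° lon, +6·0.0416667° lat → SW at lon 127.667°, lat -49.75°.
latitude -49.7500, longitude 127.6667.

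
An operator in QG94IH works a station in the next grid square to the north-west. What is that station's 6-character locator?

Longitude subsquare i = 8; −1 → 7 = h.
Latitude subsquare h = 7; +1 → 8 = i.

QG94hi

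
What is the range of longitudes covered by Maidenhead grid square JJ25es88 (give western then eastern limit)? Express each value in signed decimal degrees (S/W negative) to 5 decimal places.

Field J=9, J=9: +9·20° lon, +9·10° lat → SW at lon 0°, lat 0°.
Square 2, 5: +2·2° lon, +5·1° lat → SW at lon 4°, lat 5°.
Subsquare e=4, s=18: +4·0.0833333° lon, +18·0.0416667° lat → SW at lon 4.33333°, lat 5.75°.
Extended square 8, 8: +8·0.00833333° lon, +8·0.00416667° lat → SW at lon 4.4°, lat 5.78333°.
Cell spans 0.00833333° lon × 0.00416667° lat.
west 4.40000, east 4.40833.

4.40000, 4.40833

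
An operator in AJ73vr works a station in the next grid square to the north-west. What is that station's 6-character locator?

AJ73us

Longitude subsquare v = 21; −1 → 20 = u.
Latitude subsquare r = 17; +1 → 18 = s.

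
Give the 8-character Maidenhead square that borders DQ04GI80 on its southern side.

DQ04gh89

Latitude extended square 0; −1 → -1, wraps to 9, carry into subsquare.
Latitude subsquare i = 8; −1 → 7 = h.
The longitude characters are unchanged.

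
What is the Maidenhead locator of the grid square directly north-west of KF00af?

Longitude subsquare a = 0; −1 → -1, wraps to 23 = x, carry into square.
Longitude square 0; −1 → -1, wraps to 9, carry into field.
Longitude field K = 10; −1 → 9 = J.
Latitude subsquare f = 5; +1 → 6 = g.

JF90xg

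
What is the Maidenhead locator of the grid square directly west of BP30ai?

BP20xi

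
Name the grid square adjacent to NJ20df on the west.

Longitude subsquare d = 3; −1 → 2 = c.
The latitude characters are unchanged.

NJ20cf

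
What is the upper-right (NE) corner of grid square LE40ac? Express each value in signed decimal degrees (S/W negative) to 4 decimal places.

Field L=11, E=4: +11·20° lon, +4·10° lat → SW at lon 40°, lat -50°.
Square 4, 0: +4·2° lon, +0·1° lat → SW at lon 48°, lat -50°.
Subsquare a=0, c=2: +0·0.0833333° lon, +2·0.0416667° lat → SW at lon 48°, lat -49.9167°.
Cell spans 0.0833333° lon × 0.0416667° lat. NE corner is SW corner plus one full cell.
latitude -49.8750, longitude 48.0833.

-49.8750, 48.0833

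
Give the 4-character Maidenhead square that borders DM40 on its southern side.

DL49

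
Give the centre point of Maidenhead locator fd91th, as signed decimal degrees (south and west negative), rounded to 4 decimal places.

-58.6875, -60.3750

Field F=5, D=3: +5·20° lon, +3·10° lat → SW at lon -80°, lat -60°.
Square 9, 1: +9·2° lon, +1·1° lat → SW at lon -62°, lat -59°.
Subsquare t=19, h=7: +19·0.0833333° lon, +7·0.0416667° lat → SW at lon -60.4167°, lat -58.7083°.
Cell spans 0.0833333° lon × 0.0416667° lat. Centre is SW corner plus half of each.
latitude -58.6875, longitude -60.3750.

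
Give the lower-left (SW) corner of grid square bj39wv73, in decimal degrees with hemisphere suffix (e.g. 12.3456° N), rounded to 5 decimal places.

Field B=1, J=9: +1·20° lon, +9·10° lat → SW at lon -160°, lat 0°.
Square 3, 9: +3·2° lon, +9·1° lat → SW at lon -154°, lat 9°.
Subsquare w=22, v=21: +22·0.0833333° lon, +21·0.0416667° lat → SW at lon -152.167°, lat 9.875°.
Extended square 7, 3: +7·0.00833333° lon, +3·0.00416667° lat → SW at lon -152.108°, lat 9.8875°.
latitude 9.88750° N, longitude 152.10833° W.

9.88750° N, 152.10833° W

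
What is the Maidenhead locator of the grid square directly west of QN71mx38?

QN71mx28

Longitude extended square 3; −1 → 2.
The latitude characters are unchanged.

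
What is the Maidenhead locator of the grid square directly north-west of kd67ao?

Longitude subsquare a = 0; −1 → -1, wraps to 23 = x, carry into square.
Longitude square 6; −1 → 5.
Latitude subsquare o = 14; +1 → 15 = p.

KD57xp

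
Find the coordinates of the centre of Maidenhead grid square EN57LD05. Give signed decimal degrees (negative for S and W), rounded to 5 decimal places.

Field E=4, N=13: +4·20° lon, +13·10° lat → SW at lon -100°, lat 40°.
Square 5, 7: +5·2° lon, +7·1° lat → SW at lon -90°, lat 47°.
Subsquare l=11, d=3: +11·0.0833333° lon, +3·0.0416667° lat → SW at lon -89.0833°, lat 47.125°.
Extended square 0, 5: +0·0.00833333° lon, +5·0.00416667° lat → SW at lon -89.0833°, lat 47.1458°.
Cell spans 0.00833333° lon × 0.00416667° lat. Centre is SW corner plus half of each.
latitude 47.14792, longitude -89.07917.

47.14792, -89.07917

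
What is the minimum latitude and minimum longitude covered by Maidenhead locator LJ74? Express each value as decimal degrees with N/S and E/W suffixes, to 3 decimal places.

4.000° N, 54.000° E

Field L=11, J=9: +11·20° lon, +9·10° lat → SW at lon 40°, lat 0°.
Square 7, 4: +7·2° lon, +4·1° lat → SW at lon 54°, lat 4°.
latitude 4.000° N, longitude 54.000° E.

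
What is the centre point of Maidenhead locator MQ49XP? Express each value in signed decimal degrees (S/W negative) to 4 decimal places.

79.6458, 69.9583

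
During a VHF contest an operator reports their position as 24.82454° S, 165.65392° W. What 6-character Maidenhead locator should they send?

AG75ee

Add 180° to longitude and 90° to latitude: 14.3461, 65.1755.
Field: 14.3461/20 → 0 → A, 65.1755/10 → 6 → G; chars AG.
Square: 14.3461/2 → 7, 5.1755/1 → 5; chars 75.
Subsquare: 0.3461/0.0833333 → 4 → e, 0.1755/0.0416667 → 4 → e; chars ee.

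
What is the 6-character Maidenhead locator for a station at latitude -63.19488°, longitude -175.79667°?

Offset from 180°W / 90°S: lon 4.2033°, lat 26.8051°.
Field: 4.2033/20 → 0 → A, 26.8051/10 → 2 → C; chars AC.
Square: 4.2033/2 → 2, 6.8051/1 → 6; chars 26.
Subsquare: 0.2033/0.0833333 → 2 → c, 0.8051/0.0416667 → 19 → t; chars ct.

AC26ct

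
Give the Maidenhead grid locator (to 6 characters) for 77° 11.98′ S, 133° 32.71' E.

Add 180° to longitude and 90° to latitude: 313.5452, 12.8003.
Field: lon ⌊313.5452/20⌋ = 15 → P; lat ⌊12.8003/10⌋ = 1 → B.
Square: lon ⌊13.5452/2⌋ = 6; lat ⌊2.8003/1⌋ = 2.
Subsquare: lon ⌊1.5452/0.0833333⌋ = 18 → s; lat ⌊0.8003/0.0416667⌋ = 19 → t.

PB62st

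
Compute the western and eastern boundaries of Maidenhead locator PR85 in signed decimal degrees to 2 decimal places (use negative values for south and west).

Field P=15, R=17: +15·20° lon, +17·10° lat → SW at lon 120°, lat 80°.
Square 8, 5: +8·2° lon, +5·1° lat → SW at lon 136°, lat 85°.
Cell spans 2° lon × 1° lat.
west 136.00, east 138.00.

136.00, 138.00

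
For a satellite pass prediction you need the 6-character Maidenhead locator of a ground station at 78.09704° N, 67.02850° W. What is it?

Offset from 180°W / 90°S: lon 112.9715°, lat 168.0970°.
Field: lon ⌊112.9715/20⌋ = 5 → F; lat ⌊168.0970/10⌋ = 16 → Q.
Square: lon ⌊12.9715/2⌋ = 6; lat ⌊8.0970/1⌋ = 8.
Subsquare: lon ⌊0.9715/0.0833333⌋ = 11 → l; lat ⌊0.0970/0.0416667⌋ = 2 → c.

FQ68lc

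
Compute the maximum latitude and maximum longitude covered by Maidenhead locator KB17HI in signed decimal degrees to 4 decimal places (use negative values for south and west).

Field K=10, B=1: +10·20° lon, +1·10° lat → SW at lon 20°, lat -80°.
Square 1, 7: +1·2° lon, +7·1° lat → SW at lon 22°, lat -73°.
Subsquare h=7, i=8: +7·0.0833333° lon, +8·0.0416667° lat → SW at lon 22.5833°, lat -72.6667°.
Cell spans 0.0833333° lon × 0.0416667° lat. NE corner is SW corner plus one full cell.
latitude -72.6250, longitude 22.6667.

-72.6250, 22.6667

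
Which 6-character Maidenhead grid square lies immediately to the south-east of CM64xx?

CM74aw

Longitude subsquare x = 23; +1 → 24, wraps to 0 = a, carry into square.
Longitude square 6; +1 → 7.
Latitude subsquare x = 23; −1 → 22 = w.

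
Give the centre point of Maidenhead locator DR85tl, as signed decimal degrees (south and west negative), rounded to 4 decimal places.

85.4792, -102.3750

Field D=3, R=17: +3·20° lon, +17·10° lat → SW at lon -120°, lat 80°.
Square 8, 5: +8·2° lon, +5·1° lat → SW at lon -104°, lat 85°.
Subsquare t=19, l=11: +19·0.0833333° lon, +11·0.0416667° lat → SW at lon -102.417°, lat 85.4583°.
Cell spans 0.0833333° lon × 0.0416667° lat. Centre is SW corner plus half of each.
latitude 85.4792, longitude -102.3750.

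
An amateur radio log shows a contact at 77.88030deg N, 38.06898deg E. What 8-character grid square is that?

KQ97av81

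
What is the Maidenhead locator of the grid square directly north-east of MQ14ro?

MQ14sp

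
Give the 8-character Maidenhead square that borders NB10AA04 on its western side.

Longitude extended square 0; −1 → -1, wraps to 9, carry into subsquare.
Longitude subsquare a = 0; −1 → -1, wraps to 23 = x, carry into square.
Longitude square 1; −1 → 0.
The latitude characters are unchanged.

NB00xa94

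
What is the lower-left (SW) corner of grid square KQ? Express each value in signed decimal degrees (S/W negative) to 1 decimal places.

Field K=10, Q=16: +10·20° lon, +16·10° lat → SW at lon 20°, lat 70°.
latitude 70.0, longitude 20.0.

70.0, 20.0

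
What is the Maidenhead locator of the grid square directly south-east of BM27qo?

Longitude subsquare q = 16; +1 → 17 = r.
Latitude subsquare o = 14; −1 → 13 = n.

BM27rn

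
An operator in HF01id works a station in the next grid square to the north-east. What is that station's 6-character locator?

Longitude subsquare i = 8; +1 → 9 = j.
Latitude subsquare d = 3; +1 → 4 = e.

HF01je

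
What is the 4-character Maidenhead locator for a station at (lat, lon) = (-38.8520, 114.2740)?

Offset from 180°W / 90°S: lon 294.27°, lat 51.15°.
Field: 294.27/20 → 14 → O, 51.15/10 → 5 → F; chars OF.
Square: 14.27/2 → 7, 1.15/1 → 1; chars 71.

OF71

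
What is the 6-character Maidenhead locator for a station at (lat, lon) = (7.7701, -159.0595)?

BJ07ls

Shift to the Maidenhead origin (180°W, 90°S): lon 20.9405, lat 97.7701.
Field: 20.9405/20 → 1 → B, 97.7701/10 → 9 → J; chars BJ.
Square: 0.9405/2 → 0, 7.7701/1 → 7; chars 07.
Subsquare: 0.9405/0.0833333 → 11 → l, 0.7701/0.0416667 → 18 → s; chars ls.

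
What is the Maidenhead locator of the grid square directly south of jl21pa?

Latitude subsquare a = 0; −1 → -1, wraps to 23 = x, carry into square.
Latitude square 1; −1 → 0.
The longitude characters are unchanged.

JL20px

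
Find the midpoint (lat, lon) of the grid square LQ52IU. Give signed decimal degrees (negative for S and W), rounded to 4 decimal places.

Field L=11, Q=16: +11·20° lon, +16·10° lat → SW at lon 40°, lat 70°.
Square 5, 2: +5·2° lon, +2·1° lat → SW at lon 50°, lat 72°.
Subsquare i=8, u=20: +8·0.0833333° lon, +20·0.0416667° lat → SW at lon 50.6667°, lat 72.8333°.
Cell spans 0.0833333° lon × 0.0416667° lat. Centre is SW corner plus half of each.
latitude 72.8542, longitude 50.7083.

72.8542, 50.7083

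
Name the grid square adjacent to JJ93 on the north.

Latitude square 3; +1 → 4.
The longitude characters are unchanged.

JJ94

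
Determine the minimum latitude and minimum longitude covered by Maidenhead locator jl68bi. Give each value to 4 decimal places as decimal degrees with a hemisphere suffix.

Field J=9, L=11: +9·20° lon, +11·10° lat → SW at lon 0°, lat 20°.
Square 6, 8: +6·2° lon, +8·1° lat → SW at lon 12°, lat 28°.
Subsquare b=1, i=8: +1·0.0833333° lon, +8·0.0416667° lat → SW at lon 12.0833°, lat 28.3333°.
latitude 28.3333° N, longitude 12.0833° E.

28.3333° N, 12.0833° E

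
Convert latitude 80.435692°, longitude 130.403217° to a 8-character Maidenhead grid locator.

PR50ek84

Shift to the Maidenhead origin (180°W, 90°S): lon 310.40322, lat 170.43569.
Field: lon ⌊310.40322/20⌋ = 15 → P; lat ⌊170.43569/10⌋ = 17 → R.
Square: lon ⌊10.40322/2⌋ = 5; lat ⌊0.43569/1⌋ = 0.
Subsquare: lon ⌊0.40322/0.0833333⌋ = 4 → e; lat ⌊0.43569/0.0416667⌋ = 10 → k.
Extended square: lon ⌊0.06988/0.00833333⌋ = 8; lat ⌊0.01903/0.00416667⌋ = 4.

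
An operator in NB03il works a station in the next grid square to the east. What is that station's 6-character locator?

Longitude subsquare i = 8; +1 → 9 = j.
The latitude characters are unchanged.

NB03jl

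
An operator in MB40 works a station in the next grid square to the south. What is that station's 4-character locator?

MA49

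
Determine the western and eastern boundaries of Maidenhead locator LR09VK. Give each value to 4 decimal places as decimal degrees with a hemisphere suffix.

Field L=11, R=17: +11·20° lon, +17·10° lat → SW at lon 40°, lat 80°.
Square 0, 9: +0·2° lon, +9·1° lat → SW at lon 40°, lat 89°.
Subsquare v=21, k=10: +21·0.0833333° lon, +10·0.0416667° lat → SW at lon 41.75°, lat 89.4167°.
Cell spans 0.0833333° lon × 0.0416667° lat.
west 41.7500° E, east 41.8333° E.

41.7500° E, 41.8333° E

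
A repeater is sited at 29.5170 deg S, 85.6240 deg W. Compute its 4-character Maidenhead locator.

EG70

Shift to the Maidenhead origin (180°W, 90°S): lon 94.38, lat 60.48.
Field: 94.38/20 → 4 → E, 60.48/10 → 6 → G; chars EG.
Square: 14.38/2 → 7, 0.48/1 → 0; chars 70.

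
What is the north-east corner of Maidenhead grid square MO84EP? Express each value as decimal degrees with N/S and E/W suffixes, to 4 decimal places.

Field M=12, O=14: +12·20° lon, +14·10° lat → SW at lon 60°, lat 50°.
Square 8, 4: +8·2° lon, +4·1° lat → SW at lon 76°, lat 54°.
Subsquare e=4, p=15: +4·0.0833333° lon, +15·0.0416667° lat → SW at lon 76.3333°, lat 54.625°.
Cell spans 0.0833333° lon × 0.0416667° lat. NE corner is SW corner plus one full cell.
latitude 54.6667° N, longitude 76.4167° E.

54.6667° N, 76.4167° E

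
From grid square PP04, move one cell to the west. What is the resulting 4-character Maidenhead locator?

Longitude square 0; −1 → -1, wraps to 9, carry into field.
Longitude field P = 15; −1 → 14 = O.
The latitude characters are unchanged.

OP94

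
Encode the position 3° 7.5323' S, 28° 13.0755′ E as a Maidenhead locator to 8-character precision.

KI46cu69

Offset from 180°W / 90°S: lon 208.21793°, lat 86.87446°.
Field (20°×10°, letters A–R): 208.21793/20 → 10 → K, 86.87446/10 → 8 → I; chars KI.
Square (2°×1°, digits 0–9): 8.21793/2 → 4, 6.87446/1 → 6; chars 46.
Subsquare (5′×2.5′, letters a–x): 0.21793/0.0833333 → 2 → c, 0.87446/0.0416667 → 20 → u; chars cu.
Extended square (30″×15″, digits 0–9): 0.05126/0.00833333 → 6, 0.04113/0.00416667 → 9; chars 69.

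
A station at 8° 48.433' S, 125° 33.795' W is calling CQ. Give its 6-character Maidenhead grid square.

CI71fe

Offset from 180°W / 90°S: lon 54.4368°, lat 81.1928°.
Field (20°×10°, letters A–R): lon ⌊54.4368/20⌋ = 2 → C; lat ⌊81.1928/10⌋ = 8 → I.
Square (2°×1°, digits 0–9): lon ⌊14.4368/2⌋ = 7; lat ⌊1.1928/1⌋ = 1.
Subsquare (5′×2.5′, letters a–x): lon ⌊0.4368/0.0833333⌋ = 5 → f; lat ⌊0.1928/0.0416667⌋ = 4 → e.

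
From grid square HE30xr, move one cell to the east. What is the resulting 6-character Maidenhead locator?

HE40ar

Longitude subsquare x = 23; +1 → 24, wraps to 0 = a, carry into square.
Longitude square 3; +1 → 4.
The latitude characters are unchanged.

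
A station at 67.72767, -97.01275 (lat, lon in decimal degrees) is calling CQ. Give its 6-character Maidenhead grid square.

EP17lr

Add 180° to longitude and 90° to latitude: 82.9873, 157.7277.
Field: lon ⌊82.9873/20⌋ = 4 → E; lat ⌊157.7277/10⌋ = 15 → P.
Square: lon ⌊2.9873/2⌋ = 1; lat ⌊7.7277/1⌋ = 7.
Subsquare: lon ⌊0.9873/0.0833333⌋ = 11 → l; lat ⌊0.7277/0.0416667⌋ = 17 → r.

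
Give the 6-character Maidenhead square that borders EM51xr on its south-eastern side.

EM61aq

Longitude subsquare x = 23; +1 → 24, wraps to 0 = a, carry into square.
Longitude square 5; +1 → 6.
Latitude subsquare r = 17; −1 → 16 = q.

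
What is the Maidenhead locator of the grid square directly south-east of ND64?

ND73

Longitude square 6; +1 → 7.
Latitude square 4; −1 → 3.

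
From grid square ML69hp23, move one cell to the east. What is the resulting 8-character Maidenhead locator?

Longitude extended square 2; +1 → 3.
The latitude characters are unchanged.

ML69hp33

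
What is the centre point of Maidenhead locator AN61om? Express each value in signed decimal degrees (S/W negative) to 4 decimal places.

41.5208, -166.7917

Field A=0, N=13: +0·20° lon, +13·10° lat → SW at lon -180°, lat 40°.
Square 6, 1: +6·2° lon, +1·1° lat → SW at lon -168°, lat 41°.
Subsquare o=14, m=12: +14·0.0833333° lon, +12·0.0416667° lat → SW at lon -166.833°, lat 41.5°.
Cell spans 0.0833333° lon × 0.0416667° lat. Centre is SW corner plus half of each.
latitude 41.5208, longitude -166.7917.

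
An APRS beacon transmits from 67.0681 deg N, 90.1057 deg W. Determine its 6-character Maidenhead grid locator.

EP47wb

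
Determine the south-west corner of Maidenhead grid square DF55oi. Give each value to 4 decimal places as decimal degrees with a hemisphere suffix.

34.6667° S, 108.8333° W

Field D=3, F=5: +3·20° lon, +5·10° lat → SW at lon -120°, lat -40°.
Square 5, 5: +5·2° lon, +5·1° lat → SW at lon -110°, lat -35°.
Subsquare o=14, i=8: +14·0.0833333° lon, +8·0.0416667° lat → SW at lon -108.833°, lat -34.6667°.
latitude 34.6667° S, longitude 108.8333° W.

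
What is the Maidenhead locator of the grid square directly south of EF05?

Latitude square 5; −1 → 4.
The longitude characters are unchanged.

EF04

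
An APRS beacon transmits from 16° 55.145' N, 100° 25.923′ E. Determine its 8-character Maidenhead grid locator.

OK06fw10

Shift to the Maidenhead origin (180°W, 90°S): lon 280.43205, lat 106.91908.
Field: 280.43205/20 → 14 → O, 106.91908/10 → 10 → K; chars OK.
Square: 0.43205/2 → 0, 6.91908/1 → 6; chars 06.
Subsquare: 0.43205/0.0833333 → 5 → f, 0.91908/0.0416667 → 22 → w; chars fw.
Extended square: 0.01538/0.00833333 → 1, 0.00242/0.00416667 → 0; chars 10.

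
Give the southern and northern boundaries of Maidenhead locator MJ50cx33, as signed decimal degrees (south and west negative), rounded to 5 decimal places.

0.97083, 0.97500

Field M=12, J=9: +12·20° lon, +9·10° lat → SW at lon 60°, lat 0°.
Square 5, 0: +5·2° lon, +0·1° lat → SW at lon 70°, lat 0°.
Subsquare c=2, x=23: +2·0.0833333° lon, +23·0.0416667° lat → SW at lon 70.1667°, lat 0.958333°.
Extended square 3, 3: +3·0.00833333° lon, +3·0.00416667° lat → SW at lon 70.1917°, lat 0.970833°.
Cell spans 0.00833333° lon × 0.00416667° lat.
south 0.97083, north 0.97500.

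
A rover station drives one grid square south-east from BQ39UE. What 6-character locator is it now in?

Longitude subsquare u = 20; +1 → 21 = v.
Latitude subsquare e = 4; −1 → 3 = d.

BQ39vd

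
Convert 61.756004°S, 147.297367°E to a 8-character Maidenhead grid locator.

Offset from 180°W / 90°S: lon 327.29737°, lat 28.24400°.
Field: lon ⌊327.29737/20⌋ = 16 → Q; lat ⌊28.24400/10⌋ = 2 → C.
Square: lon ⌊7.29737/2⌋ = 3; lat ⌊8.24400/1⌋ = 8.
Subsquare: lon ⌊1.29737/0.0833333⌋ = 15 → p; lat ⌊0.24400/0.0416667⌋ = 5 → f.
Extended square: lon ⌊0.04737/0.00833333⌋ = 5; lat ⌊0.03566/0.00416667⌋ = 8.

QC38pf58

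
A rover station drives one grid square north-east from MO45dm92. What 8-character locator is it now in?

MO45em03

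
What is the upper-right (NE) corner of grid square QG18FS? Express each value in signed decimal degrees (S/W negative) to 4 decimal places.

Field Q=16, G=6: +16·20° lon, +6·10° lat → SW at lon 140°, lat -30°.
Square 1, 8: +1·2° lon, +8·1° lat → SW at lon 142°, lat -22°.
Subsquare f=5, s=18: +5·0.0833333° lon, +18·0.0416667° lat → SW at lon 142.417°, lat -21.25°.
Cell spans 0.0833333° lon × 0.0416667° lat. NE corner is SW corner plus one full cell.
latitude -21.2083, longitude 142.5000.

-21.2083, 142.5000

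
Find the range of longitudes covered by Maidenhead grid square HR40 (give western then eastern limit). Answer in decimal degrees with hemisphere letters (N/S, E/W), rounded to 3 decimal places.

32.000° W, 30.000° W

Field H=7, R=17: +7·20° lon, +17·10° lat → SW at lon -40°, lat 80°.
Square 4, 0: +4·2° lon, +0·1° lat → SW at lon -32°, lat 80°.
Cell spans 2° lon × 1° lat.
west 32.000° W, east 30.000° W.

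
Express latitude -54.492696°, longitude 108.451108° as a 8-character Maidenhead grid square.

OD45fm41

Offset from 180°W / 90°S: lon 288.45111°, lat 35.50730°.
Field: 288.45111/20 → 14 → O, 35.50730/10 → 3 → D; chars OD.
Square: 8.45111/2 → 4, 5.50730/1 → 5; chars 45.
Subsquare: 0.45111/0.0833333 → 5 → f, 0.50730/0.0416667 → 12 → m; chars fm.
Extended square: 0.03444/0.00833333 → 4, 0.00730/0.00416667 → 1; chars 41.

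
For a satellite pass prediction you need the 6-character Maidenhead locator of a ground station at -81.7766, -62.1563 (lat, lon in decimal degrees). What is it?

FA88wf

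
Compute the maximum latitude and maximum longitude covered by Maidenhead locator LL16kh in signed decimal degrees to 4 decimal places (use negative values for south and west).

Field L=11, L=11: +11·20° lon, +11·10° lat → SW at lon 40°, lat 20°.
Square 1, 6: +1·2° lon, +6·1° lat → SW at lon 42°, lat 26°.
Subsquare k=10, h=7: +10·0.0833333° lon, +7·0.0416667° lat → SW at lon 42.8333°, lat 26.2917°.
Cell spans 0.0833333° lon × 0.0416667° lat. NE corner is SW corner plus one full cell.
latitude 26.3333, longitude 42.9167.

26.3333, 42.9167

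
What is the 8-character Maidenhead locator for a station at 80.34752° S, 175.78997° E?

Add 180° to longitude and 90° to latitude: 355.78997, 9.65248.
Field: lon ⌊355.78997/20⌋ = 17 → R; lat ⌊9.65248/10⌋ = 0 → A.
Square: lon ⌊15.78997/2⌋ = 7; lat ⌊9.65248/1⌋ = 9.
Subsquare: lon ⌊1.78997/0.0833333⌋ = 21 → v; lat ⌊0.65248/0.0416667⌋ = 15 → p.
Extended square: lon ⌊0.03997/0.00833333⌋ = 4; lat ⌊0.02748/0.00416667⌋ = 6.

RA79vp46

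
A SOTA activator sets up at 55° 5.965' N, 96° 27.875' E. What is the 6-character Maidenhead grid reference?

Add 180° to longitude and 90° to latitude: 276.4646, 145.0994.
Field: 276.4646/20 → 13 → N, 145.0994/10 → 14 → O; chars NO.
Square: 16.4646/2 → 8, 5.0994/1 → 5; chars 85.
Subsquare: 0.4646/0.0833333 → 5 → f, 0.0994/0.0416667 → 2 → c; chars fc.

NO85fc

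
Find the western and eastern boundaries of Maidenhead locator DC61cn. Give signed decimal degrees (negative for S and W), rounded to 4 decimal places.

-107.8333, -107.7500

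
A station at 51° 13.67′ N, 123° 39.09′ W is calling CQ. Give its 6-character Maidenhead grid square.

Shift to the Maidenhead origin (180°W, 90°S): lon 56.3485, lat 141.2278.
Field (20°×10°, letters A–R): lon ⌊56.3485/20⌋ = 2 → C; lat ⌊141.2278/10⌋ = 14 → O.
Square (2°×1°, digits 0–9): lon ⌊16.3485/2⌋ = 8; lat ⌊1.2278/1⌋ = 1.
Subsquare (5′×2.5′, letters a–x): lon ⌊0.3485/0.0833333⌋ = 4 → e; lat ⌊0.2278/0.0416667⌋ = 5 → f.

CO81ef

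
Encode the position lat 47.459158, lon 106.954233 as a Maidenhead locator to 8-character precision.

Shift to the Maidenhead origin (180°W, 90°S): lon 286.95423, lat 137.45916.
Field: 286.95423/20 → 14 → O, 137.45916/10 → 13 → N; chars ON.
Square: 6.95423/2 → 3, 7.45916/1 → 7; chars 37.
Subsquare: 0.95423/0.0833333 → 11 → l, 0.45916/0.0416667 → 11 → l; chars ll.
Extended square: 0.03757/0.00833333 → 4, 0.00082/0.00416667 → 0; chars 40.

ON37ll40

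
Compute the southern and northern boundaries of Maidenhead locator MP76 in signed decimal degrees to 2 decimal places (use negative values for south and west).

Field M=12, P=15: +12·20° lon, +15·10° lat → SW at lon 60°, lat 60°.
Square 7, 6: +7·2° lon, +6·1° lat → SW at lon 74°, lat 66°.
Cell spans 2° lon × 1° lat.
south 66.00, north 67.00.

66.00, 67.00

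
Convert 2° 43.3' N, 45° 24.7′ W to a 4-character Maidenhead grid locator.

Shift to the Maidenhead origin (180°W, 90°S): lon 134.59, lat 92.72.
Field: lon ⌊134.59/20⌋ = 6 → G; lat ⌊92.72/10⌋ = 9 → J.
Square: lon ⌊14.59/2⌋ = 7; lat ⌊2.72/1⌋ = 2.

GJ72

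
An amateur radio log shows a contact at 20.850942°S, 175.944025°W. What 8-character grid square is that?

AG29ad65

Shift to the Maidenhead origin (180°W, 90°S): lon 4.05597, lat 69.14906.
Field (20°×10°, letters A–R): lon ⌊4.05597/20⌋ = 0 → A; lat ⌊69.14906/10⌋ = 6 → G.
Square (2°×1°, digits 0–9): lon ⌊4.05597/2⌋ = 2; lat ⌊9.14906/1⌋ = 9.
Subsquare (5′×2.5′, letters a–x): lon ⌊0.05597/0.0833333⌋ = 0 → a; lat ⌊0.14906/0.0416667⌋ = 3 → d.
Extended square (30″×15″, digits 0–9): lon ⌊0.05597/0.00833333⌋ = 6; lat ⌊0.02406/0.00416667⌋ = 5.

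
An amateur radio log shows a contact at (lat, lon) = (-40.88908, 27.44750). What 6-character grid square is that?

Offset from 180°W / 90°S: lon 207.4475°, lat 49.1109°.
Field: lon ⌊207.4475/20⌋ = 10 → K; lat ⌊49.1109/10⌋ = 4 → E.
Square: lon ⌊7.4475/2⌋ = 3; lat ⌊9.1109/1⌋ = 9.
Subsquare: lon ⌊1.4475/0.0833333⌋ = 17 → r; lat ⌊0.1109/0.0416667⌋ = 2 → c.

KE39rc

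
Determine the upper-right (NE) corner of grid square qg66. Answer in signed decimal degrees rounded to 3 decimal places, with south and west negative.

-23.000, 154.000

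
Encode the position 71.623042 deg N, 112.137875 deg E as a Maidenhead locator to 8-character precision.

OQ61bo69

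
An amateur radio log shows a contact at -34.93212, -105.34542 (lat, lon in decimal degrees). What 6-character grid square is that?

DF75hb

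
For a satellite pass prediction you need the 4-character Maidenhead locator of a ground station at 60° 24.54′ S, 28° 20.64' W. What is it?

HC59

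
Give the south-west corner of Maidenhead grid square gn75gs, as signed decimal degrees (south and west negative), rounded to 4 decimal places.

45.7500, -45.5000

Field G=6, N=13: +6·20° lon, +13·10° lat → SW at lon -60°, lat 40°.
Square 7, 5: +7·2° lon, +5·1° lat → SW at lon -46°, lat 45°.
Subsquare g=6, s=18: +6·0.0833333° lon, +18·0.0416667° lat → SW at lon -45.5°, lat 45.75°.
latitude 45.7500, longitude -45.5000.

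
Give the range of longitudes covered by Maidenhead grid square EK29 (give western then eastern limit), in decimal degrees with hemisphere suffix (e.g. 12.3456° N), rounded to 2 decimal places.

Field E=4, K=10: +4·20° lon, +10·10° lat → SW at lon -100°, lat 10°.
Square 2, 9: +2·2° lon, +9·1° lat → SW at lon -96°, lat 19°.
Cell spans 2° lon × 1° lat.
west 96.00° W, east 94.00° W.

96.00° W, 94.00° W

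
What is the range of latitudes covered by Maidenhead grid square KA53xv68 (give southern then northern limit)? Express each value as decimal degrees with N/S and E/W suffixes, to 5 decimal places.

86.09167° S, 86.08750° S

Field K=10, A=0: +10·20° lon, +0·10° lat → SW at lon 20°, lat -90°.
Square 5, 3: +5·2° lon, +3·1° lat → SW at lon 30°, lat -87°.
Subsquare x=23, v=21: +23·0.0833333° lon, +21·0.0416667° lat → SW at lon 31.9167°, lat -86.125°.
Extended square 6, 8: +6·0.00833333° lon, +8·0.00416667° lat → SW at lon 31.9667°, lat -86.0917°.
Cell spans 0.00833333° lon × 0.00416667° lat.
south 86.09167° S, north 86.08750° S.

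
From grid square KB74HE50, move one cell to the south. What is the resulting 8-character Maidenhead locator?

Latitude extended square 0; −1 → -1, wraps to 9, carry into subsquare.
Latitude subsquare e = 4; −1 → 3 = d.
The longitude characters are unchanged.

KB74hd59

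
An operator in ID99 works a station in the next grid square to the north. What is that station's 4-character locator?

Latitude square 9; +1 → 10, wraps to 0, carry into field.
Latitude field D = 3; +1 → 4 = E.
The longitude characters are unchanged.

IE90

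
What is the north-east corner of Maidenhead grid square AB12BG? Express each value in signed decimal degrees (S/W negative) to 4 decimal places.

-77.7083, -177.8333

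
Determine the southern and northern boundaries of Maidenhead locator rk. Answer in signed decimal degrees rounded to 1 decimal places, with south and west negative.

Field R=17, K=10: +17·20° lon, +10·10° lat → SW at lon 160°, lat 10°.
Cell spans 20° lon × 10° lat.
south 10.0, north 20.0.

10.0, 20.0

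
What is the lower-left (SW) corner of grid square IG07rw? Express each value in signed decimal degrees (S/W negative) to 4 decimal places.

-22.0833, -18.5833

Field I=8, G=6: +8·20° lon, +6·10° lat → SW at lon -20°, lat -30°.
Square 0, 7: +0·2° lon, +7·1° lat → SW at lon -20°, lat -23°.
Subsquare r=17, w=22: +17·0.0833333° lon, +22·0.0416667° lat → SW at lon -18.5833°, lat -22.0833°.
latitude -22.0833, longitude -18.5833.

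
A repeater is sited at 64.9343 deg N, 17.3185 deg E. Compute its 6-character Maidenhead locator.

JP84pw

Shift to the Maidenhead origin (180°W, 90°S): lon 197.3185, lat 154.9343.
Field: 197.3185/20 → 9 → J, 154.9343/10 → 15 → P; chars JP.
Square: 17.3185/2 → 8, 4.9343/1 → 4; chars 84.
Subsquare: 1.3185/0.0833333 → 15 → p, 0.9343/0.0416667 → 22 → w; chars pw.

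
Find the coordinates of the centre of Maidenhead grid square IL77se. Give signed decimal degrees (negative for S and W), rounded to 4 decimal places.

Field I=8, L=11: +8·20° lon, +11·10° lat → SW at lon -20°, lat 20°.
Square 7, 7: +7·2° lon, +7·1° lat → SW at lon -6°, lat 27°.
Subsquare s=18, e=4: +18·0.0833333° lon, +4·0.0416667° lat → SW at lon -4.5°, lat 27.1667°.
Cell spans 0.0833333° lon × 0.0416667° lat. Centre is SW corner plus half of each.
latitude 27.1875, longitude -4.4583.

27.1875, -4.4583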